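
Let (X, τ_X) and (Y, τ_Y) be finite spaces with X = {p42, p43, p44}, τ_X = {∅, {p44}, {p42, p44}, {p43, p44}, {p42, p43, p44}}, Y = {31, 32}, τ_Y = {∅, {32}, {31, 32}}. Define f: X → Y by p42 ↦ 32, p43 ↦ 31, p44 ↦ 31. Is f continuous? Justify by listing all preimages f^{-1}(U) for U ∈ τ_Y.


f is NOT continuous.

Compute f^{-1}(U) for each U ∈ τ_Y:
  U = ∅: f^{-1}(U) = ∅ ∈ τ_X ✓.
  U = {32}: f^{-1}(U) = {p42} ∉ τ_X ✗.
  U = {31, 32}: f^{-1}(U) = {p42, p43, p44} ∈ τ_X ✓.
Found U = {32} with f^{-1}(U) = {p42} not in τ_X. Therefore f is NOT continuous.


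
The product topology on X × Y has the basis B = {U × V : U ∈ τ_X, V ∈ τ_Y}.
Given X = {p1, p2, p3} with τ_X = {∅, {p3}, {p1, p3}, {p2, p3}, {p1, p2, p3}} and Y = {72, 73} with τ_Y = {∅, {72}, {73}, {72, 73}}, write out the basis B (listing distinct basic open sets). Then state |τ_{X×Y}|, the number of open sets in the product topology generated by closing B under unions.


Basis B = {∅ × ∅, {p3} × {72}, {p3} × {73}, {p1, p3} × {72}, {p1, p3} × {73}, {p2, p3} × {72}, {p2, p3} × {73}, {p3} × {72, 73}, {p1, p2, p3} × {72}, {p1, p2, p3} × {73}, {p1, p3} × {72, 73}, {p2, p3} × {72, 73}, {p1, p2, p3} × {72, 73}}; |τ_{X×Y}| = 25.

Enumerate products U × V with U ∈ τ_X, V ∈ τ_Y (deduplicated):
  ∅ × ∅ = {} (∅)
  {p3} × {72} = {(p3,72)}
  {p3} × {73} = {(p3,73)}
  {p1, p3} × {72} = {(p1,72), (p3,72)}
  {p1, p3} × {73} = {(p1,73), (p3,73)}
  {p2, p3} × {72} = {(p2,72), (p3,72)}
  {p2, p3} × {73} = {(p2,73), (p3,73)}
  {p3} × {72, 73} = {(p3,72), (p3,73)}
  {p1, p2, p3} × {72} = {(p1,72), (p2,72), (p3,72)}
  {p1, p2, p3} × {73} = {(p1,73), (p2,73), (p3,73)}
  {p1, p3} × {72, 73} = {(p1,72), (p1,73), (p3,72), (p3,73)}
  {p2, p3} × {72, 73} = {(p2,72), (p2,73), (p3,72), (p3,73)}
  {p1, p2, p3} × {72, 73} = {(p1,72), (p1,73), (p2,72), (p2,73), (p3,72), (p3,73)}
These 13 distinct sets form the basis B.
Close under arbitrary unions to get τ_{X×Y}; counting gives |τ_{X×Y}| = 25.


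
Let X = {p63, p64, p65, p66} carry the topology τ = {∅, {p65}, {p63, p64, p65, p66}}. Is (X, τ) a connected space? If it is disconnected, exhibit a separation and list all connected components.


(X, τ) is connected.

Find clopen sets (U ∈ τ with X ∖ U ∈ τ):
  U = ∅, X ∖ U = {p63, p64, p65, p66} — both open, so U is clopen.
  U = {p63, p64, p65, p66}, X ∖ U = ∅ — both open, so U is clopen.
Only trivial clopens (∅ and X) exist, so (X, τ) is connected.
Compute connected components by grouping points that agree on all clopens:
  component: {p63, p64, p65, p66}


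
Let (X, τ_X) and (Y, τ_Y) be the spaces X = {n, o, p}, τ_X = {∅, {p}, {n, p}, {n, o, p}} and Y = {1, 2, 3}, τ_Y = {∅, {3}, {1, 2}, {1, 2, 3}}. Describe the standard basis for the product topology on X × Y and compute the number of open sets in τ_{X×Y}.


Basis B = {∅ × ∅, {p} × {3}, {n, p} × {3}, {p} × {1, 2}, {n, o, p} × {3}, {p} × {1, 2, 3}, {n, p} × {1, 2}, {n, p} × {1, 2, 3}, {n, o, p} × {1, 2}, {n, o, p} × {1, 2, 3}}; |τ_{X×Y}| = 16.

Enumerate products U × V with U ∈ τ_X, V ∈ τ_Y (deduplicated):
  ∅ × ∅ = {} (∅)
  {p} × {3} = {(p,3)}
  {n, p} × {3} = {(n,3), (p,3)}
  {p} × {1, 2} = {(p,1), (p,2)}
  {n, o, p} × {3} = {(n,3), (o,3), (p,3)}
  {p} × {1, 2, 3} = {(p,1), (p,2), (p,3)}
  {n, p} × {1, 2} = {(n,1), (n,2), (p,1), (p,2)}
  {n, p} × {1, 2, 3} = {(n,1), (n,2), (n,3), (p,1), (p,2), (p,3)}
  {n, o, p} × {1, 2} = {(n,1), (n,2), (o,1), (o,2), (p,1), (p,2)}
  {n, o, p} × {1, 2, 3} = {(n,1), (n,2), (n,3), (o,1), (o,2), (o,3), (p,1), (p,2), (p,3)}
These 10 distinct sets form the basis B.
Close under arbitrary unions to get τ_{X×Y}; counting gives |τ_{X×Y}| = 16.


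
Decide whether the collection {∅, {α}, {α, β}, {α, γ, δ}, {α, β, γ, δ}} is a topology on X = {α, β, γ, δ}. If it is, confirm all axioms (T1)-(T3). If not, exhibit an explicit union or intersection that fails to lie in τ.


τ IS a topology on X.

Axiom (T1): ∅ ∈ τ? Yes; X ∈ τ? Yes.
Axiom (T2/T3): check pairwise unions and intersections of members of τ.
All pairwise intersections and unions checked — each lies in τ. Therefore τ satisfies (T1), (T2), (T3): it IS a topology on X.


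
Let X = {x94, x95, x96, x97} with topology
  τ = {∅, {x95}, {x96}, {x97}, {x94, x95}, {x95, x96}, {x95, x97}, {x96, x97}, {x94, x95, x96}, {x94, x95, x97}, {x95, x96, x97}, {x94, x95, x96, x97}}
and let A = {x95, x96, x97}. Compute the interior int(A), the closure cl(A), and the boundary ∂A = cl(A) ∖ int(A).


int(A) = {x95, x96, x97}, cl(A) = {x94, x95, x96, x97}, ∂A = {x94}.

Closed sets in (X, τ) are complements of opens:
  closed(X, τ) = {∅, {x94}, {x96}, {x97}, {x94, x95}, {x94, x96}, {x94, x97}, {x96, x97}, {x94, x95, x96}, {x94, x95, x97}, {x94, x96, x97}, {x94, x95, x96, x97}}.
int(A) = ⋃ {U ∈ τ : U ⊆ A}. Opens contained in A: ∅, {x95}, {x96}, {x97}, {x95, x96}, {x95, x97}, {x96, x97}, {x95, x96, x97}.
Taking the union of these: int(A) = {x95, x96, x97}.
cl(A) = ⋂ {C closed : A ⊆ C}. Closed sets containing A: {x94, x95, x96, x97}.
Intersecting these: cl(A) = {x94, x95, x96, x97}.
∂A = cl(A) ∖ int(A) = {x94, x95, x96, x97} ∖ {x95, x96, x97} = {x94}.


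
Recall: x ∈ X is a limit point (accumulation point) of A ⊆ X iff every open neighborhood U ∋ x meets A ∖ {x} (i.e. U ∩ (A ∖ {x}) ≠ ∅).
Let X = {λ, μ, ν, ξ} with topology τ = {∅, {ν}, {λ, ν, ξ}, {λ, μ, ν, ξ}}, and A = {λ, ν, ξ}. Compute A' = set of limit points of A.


A' = {λ, μ, ξ}

For each x ∈ X, list the open sets U ∈ τ with x ∈ U, then check whether U ∩ (A ∖ {x}) ≠ ∅ for every such U.
  x = λ: opens ∋ x are {λ, ν, ξ}, {λ, μ, ν, ξ}; each meets A ∖ {λ}, so x IS a limit point.
  x = μ: opens ∋ x are {λ, μ, ν, ξ}; each meets A ∖ {μ}, so x IS a limit point.
  x = ν: open {ν} ∋ x has {ν} ∩ (A ∖ {ν}) = ∅, so x is NOT a limit point.
  x = ξ: opens ∋ x are {λ, ν, ξ}, {λ, μ, ν, ξ}; each meets A ∖ {ξ}, so x IS a limit point.
Collecting: A' = {λ, μ, ξ}.


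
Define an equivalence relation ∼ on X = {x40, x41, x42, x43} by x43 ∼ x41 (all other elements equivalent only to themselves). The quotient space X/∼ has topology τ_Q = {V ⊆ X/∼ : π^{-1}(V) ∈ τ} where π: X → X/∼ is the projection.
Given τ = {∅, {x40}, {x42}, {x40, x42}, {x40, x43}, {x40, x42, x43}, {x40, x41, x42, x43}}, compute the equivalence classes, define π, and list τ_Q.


X/∼ = {[x40], [x41=x43], [x42]}; |τ_Q| = 5.

Equivalence classes: [x40], [x41=x43], [x42].
Quotient map π: X → X/∼ sends x40 ↦ [x40], x41 ↦ [x41=x43], x42 ↦ [x42], x43 ↦ [x41=x43].
For each subset V ⊆ X/∼, compute π^{-1}(V) ⊆ X and check whether π^{-1}(V) ∈ τ. V is open in τ_Q iff π^{-1}(V) ∈ τ.
  V = {}: π^{-1}(V) = ∅ ∈ τ ✓.
  V = {[x40]}: π^{-1}(V) = {x40} ∈ τ ✓.
  V = {[x41=x43]}: π^{-1}(V) = {x41, x43} ∉ τ ✗.
  V = {[x40], [x41=x43]}: π^{-1}(V) = {x40, x41, x43} ∉ τ ✗.
  V = {[x42]}: π^{-1}(V) = {x42} ∈ τ ✓.
  V = {[x40], [x42]}: π^{-1}(V) = {x40, x42} ∈ τ ✓.
  V = {[x41=x43], [x42]}: π^{-1}(V) = {x41, x42, x43} ∉ τ ✗.
  V = {[x40], [x41=x43], [x42]}: π^{-1}(V) = {x40, x41, x42, x43} ∈ τ ✓.
Open sets in the quotient: τ_Q = {{}, {[x40]}, {[x42]}, {[x40], [x42]}, {[x40], [x41=x43], [x42]}} (5 elements).


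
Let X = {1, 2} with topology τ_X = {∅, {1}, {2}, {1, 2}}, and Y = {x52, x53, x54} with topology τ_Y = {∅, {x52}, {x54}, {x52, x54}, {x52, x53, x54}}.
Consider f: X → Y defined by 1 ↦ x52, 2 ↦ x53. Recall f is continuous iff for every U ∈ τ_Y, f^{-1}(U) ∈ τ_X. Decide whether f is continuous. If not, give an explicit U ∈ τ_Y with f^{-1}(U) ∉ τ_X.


f IS continuous.

Compute f^{-1}(U) for each U ∈ τ_Y:
  U = ∅: f^{-1}(U) = ∅ ∈ τ_X ✓.
  U = {x52}: f^{-1}(U) = {1} ∈ τ_X ✓.
  U = {x54}: f^{-1}(U) = ∅ ∈ τ_X ✓.
  U = {x52, x54}: f^{-1}(U) = {1} ∈ τ_X ✓.
  U = {x52, x53, x54}: f^{-1}(U) = {1, 2} ∈ τ_X ✓.
Every preimage lies in τ_X, so f IS continuous.


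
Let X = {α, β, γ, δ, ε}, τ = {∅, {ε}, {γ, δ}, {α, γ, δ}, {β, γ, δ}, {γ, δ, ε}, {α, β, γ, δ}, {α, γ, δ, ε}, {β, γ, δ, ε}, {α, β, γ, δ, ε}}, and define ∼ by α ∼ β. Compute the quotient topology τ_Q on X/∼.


X/∼ = {[α=β], [γ], [δ], [ε]}; |τ_Q| = 6.

Equivalence classes: [α=β], [γ], [δ], [ε].
Quotient map π: X → X/∼ sends α ↦ [α=β], β ↦ [α=β], γ ↦ [γ], δ ↦ [δ], ε ↦ [ε].
For each subset V ⊆ X/∼, compute π^{-1}(V) ⊆ X and check whether π^{-1}(V) ∈ τ. V is open in τ_Q iff π^{-1}(V) ∈ τ.
  V = {}: π^{-1}(V) = ∅ ∈ τ ✓.
  V = {[α=β]}: π^{-1}(V) = {α, β} ∉ τ ✗.
  V = {[γ]}: π^{-1}(V) = {γ} ∉ τ ✗.
  V = {[α=β], [γ]}: π^{-1}(V) = {α, β, γ} ∉ τ ✗.
  V = {[δ]}: π^{-1}(V) = {δ} ∉ τ ✗.
  V = {[α=β], [δ]}: π^{-1}(V) = {α, β, δ} ∉ τ ✗.
  V = {[γ], [δ]}: π^{-1}(V) = {γ, δ} ∈ τ ✓.
  V = {[α=β], [γ], [δ]}: π^{-1}(V) = {α, β, γ, δ} ∈ τ ✓.
  V = {[ε]}: π^{-1}(V) = {ε} ∈ τ ✓.
  V = {[α=β], [ε]}: π^{-1}(V) = {α, β, ε} ∉ τ ✗.
  V = {[γ], [ε]}: π^{-1}(V) = {γ, ε} ∉ τ ✗.
  V = {[α=β], [γ], [ε]}: π^{-1}(V) = {α, β, γ, ε} ∉ τ ✗.
  V = {[δ], [ε]}: π^{-1}(V) = {δ, ε} ∉ τ ✗.
  V = {[α=β], [δ], [ε]}: π^{-1}(V) = {α, β, δ, ε} ∉ τ ✗.
  V = {[γ], [δ], [ε]}: π^{-1}(V) = {γ, δ, ε} ∈ τ ✓.
  V = {[α=β], [γ], [δ], [ε]}: π^{-1}(V) = {α, β, γ, δ, ε} ∈ τ ✓.
Open sets in the quotient: τ_Q = {{}, {[γ], [δ]}, {[α=β], [γ], [δ]}, {[ε]}, {[γ], [δ], [ε]}, {[α=β], [γ], [δ], [ε]}} (6 elements).


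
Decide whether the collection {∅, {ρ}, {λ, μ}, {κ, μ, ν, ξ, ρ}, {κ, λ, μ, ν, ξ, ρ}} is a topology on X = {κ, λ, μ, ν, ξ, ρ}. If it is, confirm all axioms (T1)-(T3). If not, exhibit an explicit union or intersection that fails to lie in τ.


τ is NOT a topology on X.

Axiom (T1): ∅ ∈ τ? Yes; X ∈ τ? Yes.
Axiom (T2/T3): check pairwise unions and intersections of members of τ.
Counterexample for (T2): {ρ} ∪ {λ, μ} = {λ, μ, ρ} ∉ τ. Therefore τ is NOT a topology.


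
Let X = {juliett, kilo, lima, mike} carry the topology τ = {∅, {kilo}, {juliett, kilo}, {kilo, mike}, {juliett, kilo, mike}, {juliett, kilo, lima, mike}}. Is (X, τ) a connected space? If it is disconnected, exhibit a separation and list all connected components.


(X, τ) is connected.

Find clopen sets (U ∈ τ with X ∖ U ∈ τ):
  U = ∅, X ∖ U = {juliett, kilo, lima, mike} — both open, so U is clopen.
  U = {juliett, kilo, lima, mike}, X ∖ U = ∅ — both open, so U is clopen.
Only trivial clopens (∅ and X) exist, so (X, τ) is connected.
Compute connected components by grouping points that agree on all clopens:
  component: {juliett, kilo, lima, mike}


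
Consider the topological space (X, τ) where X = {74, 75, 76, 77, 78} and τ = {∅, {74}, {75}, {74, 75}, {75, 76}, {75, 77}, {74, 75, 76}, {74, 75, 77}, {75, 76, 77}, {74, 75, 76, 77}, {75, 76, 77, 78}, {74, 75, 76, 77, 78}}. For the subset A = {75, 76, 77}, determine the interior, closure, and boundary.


int(A) = {75, 76, 77}, cl(A) = {75, 76, 77, 78}, ∂A = {78}.

Closed sets in (X, τ) are complements of opens:
  closed(X, τ) = {∅, {74}, {78}, {74, 78}, {76, 78}, {77, 78}, {74, 76, 78}, {74, 77, 78}, {76, 77, 78}, {74, 76, 77, 78}, {75, 76, 77, 78}, {74, 75, 76, 77, 78}}.
int(A) = ⋃ {U ∈ τ : U ⊆ A}. Opens contained in A: ∅, {75}, {75, 76}, {75, 77}, {75, 76, 77}.
Taking the union of these: int(A) = {75, 76, 77}.
cl(A) = ⋂ {C closed : A ⊆ C}. Closed sets containing A: {75, 76, 77, 78}, {74, 75, 76, 77, 78}.
Intersecting these: cl(A) = {75, 76, 77, 78}.
∂A = cl(A) ∖ int(A) = {75, 76, 77, 78} ∖ {75, 76, 77} = {78}.


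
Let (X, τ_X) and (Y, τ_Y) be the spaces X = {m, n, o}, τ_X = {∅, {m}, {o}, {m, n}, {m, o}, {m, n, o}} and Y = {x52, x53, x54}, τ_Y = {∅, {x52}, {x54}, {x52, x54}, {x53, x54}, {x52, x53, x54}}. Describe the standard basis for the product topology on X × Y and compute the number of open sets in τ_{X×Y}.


Basis B = {∅ × ∅, {m} × {x52}, {m} × {x54}, {o} × {x52}, {o} × {x54}, {m} × {x52, x54}, {m, n} × {x52}, {m, o} × {x52}, {m} × {x53, x54}, {m, n} × {x54}, {m, o} × {x54}, {o} × {x52, x54}, {o} × {x53, x54}, {m} × {x52, x53, x54}, {m, n, o} × {x52}, {m, n, o} × {x54}, {o} × {x52, x53, x54}, {m, n} × {x52, x54}, {m, o} × {x52, x54}, {m, n} × {x53, x54}, {m, o} × {x53, x54}, {m, n} × {x52, x53, x54}, {m, o} × {x52, x53, x54}, {m, n, o} × {x52, x54}, {m, n, o} × {x53, x54}, {m, n, o} × {x52, x53, x54}}; |τ_{X×Y}| = 108.

Enumerate products U × V with U ∈ τ_X, V ∈ τ_Y (deduplicated):
  ∅ × ∅ = {} (∅)
  {m} × {x52} = {(m,x52)}
  {m} × {x54} = {(m,x54)}
  {o} × {x52} = {(o,x52)}
  {o} × {x54} = {(o,x54)}
  {m} × {x52, x54} = {(m,x52), (m,x54)}
  {m, n} × {x52} = {(m,x52), (n,x52)}
  {m, o} × {x52} = {(m,x52), (o,x52)}
  {m} × {x53, x54} = {(m,x53), (m,x54)}
  {m, n} × {x54} = {(m,x54), (n,x54)}
  {m, o} × {x54} = {(m,x54), (o,x54)}
  {o} × {x52, x54} = {(o,x52), (o,x54)}
  {o} × {x53, x54} = {(o,x53), (o,x54)}
  {m} × {x52, x53, x54} = {(m,x52), (m,x53), (m,x54)}
  {m, n, o} × {x52} = {(m,x52), (n,x52), (o,x52)}
  {m, n, o} × {x54} = {(m,x54), (n,x54), (o,x54)}
  {o} × {x52, x53, x54} = {(o,x52), (o,x53), (o,x54)}
  {m, n} × {x52, x54} = {(m,x52), (m,x54), (n,x52), (n,x54)}
  {m, o} × {x52, x54} = {(m,x52), (m,x54), (o,x52), (o,x54)}
  {m, n} × {x53, x54} = {(m,x53), (m,x54), (n,x53), (n,x54)}
  {m, o} × {x53, x54} = {(m,x53), (m,x54), (o,x53), (o,x54)}
  {m, n} × {x52, x53, x54} = {(m,x52), (m,x53), (m,x54), (n,x52), (n,x53), (n,x54)}
  {m, o} × {x52, x53, x54} = {(m,x52), (m,x53), (m,x54), (o,x52), (o,x53), (o,x54)}
  {m, n, o} × {x52, x54} = {(m,x52), (m,x54), (n,x52), (n,x54), (o,x52), (o,x54)}
  {m, n, o} × {x53, x54} = {(m,x53), (m,x54), (n,x53), (n,x54), (o,x53), (o,x54)}
  {m, n, o} × {x52, x53, x54} = {(m,x52), (m,x53), (m,x54), (n,x52), (n,x53), (n,x54), (o,x52), (o,x53), (o,x54)}
These 26 distinct sets form the basis B.
Close under arbitrary unions to get τ_{X×Y}; counting gives |τ_{X×Y}| = 108.


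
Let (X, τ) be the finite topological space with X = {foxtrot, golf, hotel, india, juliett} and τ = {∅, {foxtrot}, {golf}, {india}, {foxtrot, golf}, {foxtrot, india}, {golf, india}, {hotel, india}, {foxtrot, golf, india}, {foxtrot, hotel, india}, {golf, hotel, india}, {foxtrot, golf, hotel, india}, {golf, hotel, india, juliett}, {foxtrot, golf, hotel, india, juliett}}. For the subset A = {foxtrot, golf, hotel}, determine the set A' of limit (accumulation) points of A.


A' = {juliett}

For each x ∈ X, list the open sets U ∈ τ with x ∈ U, then check whether U ∩ (A ∖ {x}) ≠ ∅ for every such U.
  x = foxtrot: open {foxtrot} ∋ x has {foxtrot} ∩ (A ∖ {foxtrot}) = ∅, so x is NOT a limit point.
  x = golf: open {golf} ∋ x has {golf} ∩ (A ∖ {golf}) = ∅, so x is NOT a limit point.
  x = hotel: open {hotel, india} ∋ x has {hotel, india} ∩ (A ∖ {hotel}) = ∅, so x is NOT a limit point.
  x = india: open {india} ∋ x has {india} ∩ (A ∖ {india}) = ∅, so x is NOT a limit point.
  x = juliett: opens ∋ x are {golf, hotel, india, juliett}, {foxtrot, golf, hotel, india, juliett}; each meets A ∖ {juliett}, so x IS a limit point.
Collecting: A' = {juliett}.


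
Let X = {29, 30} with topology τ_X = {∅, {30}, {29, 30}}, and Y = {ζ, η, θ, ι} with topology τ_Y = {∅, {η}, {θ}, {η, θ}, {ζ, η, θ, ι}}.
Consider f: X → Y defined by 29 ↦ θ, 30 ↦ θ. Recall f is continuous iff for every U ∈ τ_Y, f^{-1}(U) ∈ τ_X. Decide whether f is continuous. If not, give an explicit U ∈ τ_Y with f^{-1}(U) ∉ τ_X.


f IS continuous.

Compute f^{-1}(U) for each U ∈ τ_Y:
  U = ∅: f^{-1}(U) = ∅ ∈ τ_X ✓.
  U = {η}: f^{-1}(U) = ∅ ∈ τ_X ✓.
  U = {θ}: f^{-1}(U) = {29, 30} ∈ τ_X ✓.
  U = {η, θ}: f^{-1}(U) = {29, 30} ∈ τ_X ✓.
  U = {ζ, η, θ, ι}: f^{-1}(U) = {29, 30} ∈ τ_X ✓.
Every preimage lies in τ_X, so f IS continuous.


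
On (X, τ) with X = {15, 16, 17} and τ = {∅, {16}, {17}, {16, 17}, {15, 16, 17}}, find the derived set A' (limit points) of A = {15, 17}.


A' = {15}

For each x ∈ X, list the open sets U ∈ τ with x ∈ U, then check whether U ∩ (A ∖ {x}) ≠ ∅ for every such U.
  x = 15: opens ∋ x are {15, 16, 17}; each meets A ∖ {15}, so x IS a limit point.
  x = 16: open {16} ∋ x has {16} ∩ (A ∖ {16}) = ∅, so x is NOT a limit point.
  x = 17: open {17} ∋ x has {17} ∩ (A ∖ {17}) = ∅, so x is NOT a limit point.
Collecting: A' = {15}.


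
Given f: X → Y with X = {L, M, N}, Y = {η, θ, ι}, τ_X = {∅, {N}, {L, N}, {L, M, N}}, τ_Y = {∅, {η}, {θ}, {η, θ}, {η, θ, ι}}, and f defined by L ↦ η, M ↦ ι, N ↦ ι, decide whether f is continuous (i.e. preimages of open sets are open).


f is NOT continuous.

Compute f^{-1}(U) for each U ∈ τ_Y:
  U = ∅: f^{-1}(U) = ∅ ∈ τ_X ✓.
  U = {η}: f^{-1}(U) = {L} ∉ τ_X ✗.
  U = {θ}: f^{-1}(U) = ∅ ∈ τ_X ✓.
  U = {η, θ}: f^{-1}(U) = {L} ∉ τ_X ✗.
  U = {η, θ, ι}: f^{-1}(U) = {L, M, N} ∈ τ_X ✓.
Found U = {η} with f^{-1}(U) = {L} not in τ_X. Therefore f is NOT continuous.


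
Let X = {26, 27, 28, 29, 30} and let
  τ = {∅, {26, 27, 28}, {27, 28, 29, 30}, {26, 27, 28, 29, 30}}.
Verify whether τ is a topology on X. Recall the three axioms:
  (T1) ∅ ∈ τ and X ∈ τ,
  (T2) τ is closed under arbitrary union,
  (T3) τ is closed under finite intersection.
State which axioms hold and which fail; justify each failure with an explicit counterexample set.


τ is NOT a topology on X.

Axiom (T1): ∅ ∈ τ? Yes; X ∈ τ? Yes.
Axiom (T2/T3): check pairwise unions and intersections of members of τ.
Counterexample for (T3): {26, 27, 28} ∩ {27, 28, 29, 30} = {27, 28} ∉ τ. Therefore τ is NOT a topology.


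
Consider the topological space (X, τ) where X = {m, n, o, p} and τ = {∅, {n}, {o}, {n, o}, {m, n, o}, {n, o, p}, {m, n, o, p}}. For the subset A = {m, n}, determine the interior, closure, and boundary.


int(A) = {n}, cl(A) = {m, n, p}, ∂A = {m, p}.

Closed sets in (X, τ) are complements of opens:
  closed(X, τ) = {∅, {m}, {p}, {m, p}, {m, n, p}, {m, o, p}, {m, n, o, p}}.
int(A) = ⋃ {U ∈ τ : U ⊆ A}. Opens contained in A: ∅, {n}.
Taking the union of these: int(A) = {n}.
cl(A) = ⋂ {C closed : A ⊆ C}. Closed sets containing A: {m, n, p}, {m, n, o, p}.
Intersecting these: cl(A) = {m, n, p}.
∂A = cl(A) ∖ int(A) = {m, n, p} ∖ {n} = {m, p}.


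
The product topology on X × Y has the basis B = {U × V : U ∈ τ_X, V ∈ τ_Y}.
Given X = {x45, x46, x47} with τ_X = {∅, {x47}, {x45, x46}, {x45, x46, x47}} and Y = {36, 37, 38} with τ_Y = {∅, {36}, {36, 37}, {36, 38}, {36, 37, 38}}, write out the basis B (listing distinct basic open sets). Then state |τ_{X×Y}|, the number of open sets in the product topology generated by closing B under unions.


Basis B = {∅ × ∅, {x47} × {36}, {x45, x46} × {36}, {x47} × {36, 37}, {x47} × {36, 38}, {x45, x46, x47} × {36}, {x47} × {36, 37, 38}, {x45, x46} × {36, 37}, {x45, x46} × {36, 38}, {x45, x46} × {36, 37, 38}, {x45, x46, x47} × {36, 37}, {x45, x46, x47} × {36, 38}, {x45, x46, x47} × {36, 37, 38}}; |τ_{X×Y}| = 25.

Enumerate products U × V with U ∈ τ_X, V ∈ τ_Y (deduplicated):
  ∅ × ∅ = {} (∅)
  {x47} × {36} = {(x47,36)}
  {x45, x46} × {36} = {(x45,36), (x46,36)}
  {x47} × {36, 37} = {(x47,36), (x47,37)}
  {x47} × {36, 38} = {(x47,36), (x47,38)}
  {x45, x46, x47} × {36} = {(x45,36), (x46,36), (x47,36)}
  {x47} × {36, 37, 38} = {(x47,36), (x47,37), (x47,38)}
  {x45, x46} × {36, 37} = {(x45,36), (x45,37), (x46,36), (x46,37)}
  {x45, x46} × {36, 38} = {(x45,36), (x45,38), (x46,36), (x46,38)}
  {x45, x46} × {36, 37, 38} = {(x45,36), (x45,37), (x45,38), (x46,36), (x46,37), (x46,38)}
  {x45, x46, x47} × {36, 37} = {(x45,36), (x45,37), (x46,36), (x46,37), (x47,36), (x47,37)}
  {x45, x46, x47} × {36, 38} = {(x45,36), (x45,38), (x46,36), (x46,38), (x47,36), (x47,38)}
  {x45, x46, x47} × {36, 37, 38} = {(x45,36), (x45,37), (x45,38), (x46,36), (x46,37), (x46,38), (x47,36), (x47,37), (x47,38)}
These 13 distinct sets form the basis B.
Close under arbitrary unions to get τ_{X×Y}; counting gives |τ_{X×Y}| = 25.


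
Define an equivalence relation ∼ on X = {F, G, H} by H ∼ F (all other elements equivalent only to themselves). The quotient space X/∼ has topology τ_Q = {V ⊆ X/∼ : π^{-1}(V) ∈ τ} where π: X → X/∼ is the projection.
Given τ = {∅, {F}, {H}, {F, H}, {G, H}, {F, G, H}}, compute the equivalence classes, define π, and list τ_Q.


X/∼ = {[F=H], [G]}; |τ_Q| = 3.

Equivalence classes: [F=H], [G].
Quotient map π: X → X/∼ sends F ↦ [F=H], G ↦ [G], H ↦ [F=H].
For each subset V ⊆ X/∼, compute π^{-1}(V) ⊆ X and check whether π^{-1}(V) ∈ τ. V is open in τ_Q iff π^{-1}(V) ∈ τ.
  V = {}: π^{-1}(V) = ∅ ∈ τ ✓.
  V = {[F=H]}: π^{-1}(V) = {F, H} ∈ τ ✓.
  V = {[G]}: π^{-1}(V) = {G} ∉ τ ✗.
  V = {[F=H], [G]}: π^{-1}(V) = {F, G, H} ∈ τ ✓.
Open sets in the quotient: τ_Q = {{}, {[F=H]}, {[F=H], [G]}} (3 elements).


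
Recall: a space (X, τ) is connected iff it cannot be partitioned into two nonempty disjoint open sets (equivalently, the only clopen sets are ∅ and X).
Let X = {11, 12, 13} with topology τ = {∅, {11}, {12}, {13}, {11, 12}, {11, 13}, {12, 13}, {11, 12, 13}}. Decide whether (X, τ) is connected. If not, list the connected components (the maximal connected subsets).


(X, τ) is disconnected; components = [{11}, {12}, {13}].

Find clopen sets (U ∈ τ with X ∖ U ∈ τ):
  U = ∅, X ∖ U = {11, 12, 13} — both open, so U is clopen.
  U = {11}, X ∖ U = {12, 13} — both open, so U is clopen.
  U = {12}, X ∖ U = {11, 13} — both open, so U is clopen.
  U = {13}, X ∖ U = {11, 12} — both open, so U is clopen.
  U = {11, 12}, X ∖ U = {13} — both open, so U is clopen.
  U = {11, 13}, X ∖ U = {12} — both open, so U is clopen.
  U = {12, 13}, X ∖ U = {11} — both open, so U is clopen.
  U = {11, 12, 13}, X ∖ U = ∅ — both open, so U is clopen.
Nontrivial clopen(s) exist: e.g. {11, 13}. So (X, τ) is disconnected.
Compute connected components by grouping points that agree on all clopens:
  component: {11}
  component: {12}
  component: {13}


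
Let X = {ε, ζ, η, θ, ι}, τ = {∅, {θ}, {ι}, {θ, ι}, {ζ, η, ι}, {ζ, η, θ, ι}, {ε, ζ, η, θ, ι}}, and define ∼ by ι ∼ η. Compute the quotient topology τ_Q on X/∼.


X/∼ = {[ε], [ζ], [η=ι], [θ]}; |τ_Q| = 5.

Equivalence classes: [ε], [ζ], [η=ι], [θ].
Quotient map π: X → X/∼ sends ε ↦ [ε], ζ ↦ [ζ], η ↦ [η=ι], θ ↦ [θ], ι ↦ [η=ι].
For each subset V ⊆ X/∼, compute π^{-1}(V) ⊆ X and check whether π^{-1}(V) ∈ τ. V is open in τ_Q iff π^{-1}(V) ∈ τ.
  V = {}: π^{-1}(V) = ∅ ∈ τ ✓.
  V = {[ε]}: π^{-1}(V) = {ε} ∉ τ ✗.
  V = {[ζ]}: π^{-1}(V) = {ζ} ∉ τ ✗.
  V = {[ε], [ζ]}: π^{-1}(V) = {ε, ζ} ∉ τ ✗.
  V = {[η=ι]}: π^{-1}(V) = {η, ι} ∉ τ ✗.
  V = {[ε], [η=ι]}: π^{-1}(V) = {ε, η, ι} ∉ τ ✗.
  V = {[ζ], [η=ι]}: π^{-1}(V) = {ζ, η, ι} ∈ τ ✓.
  V = {[ε], [ζ], [η=ι]}: π^{-1}(V) = {ε, ζ, η, ι} ∉ τ ✗.
  V = {[θ]}: π^{-1}(V) = {θ} ∈ τ ✓.
  V = {[ε], [θ]}: π^{-1}(V) = {ε, θ} ∉ τ ✗.
  V = {[ζ], [θ]}: π^{-1}(V) = {ζ, θ} ∉ τ ✗.
  V = {[ε], [ζ], [θ]}: π^{-1}(V) = {ε, ζ, θ} ∉ τ ✗.
  V = {[η=ι], [θ]}: π^{-1}(V) = {η, θ, ι} ∉ τ ✗.
  V = {[ε], [η=ι], [θ]}: π^{-1}(V) = {ε, η, θ, ι} ∉ τ ✗.
  V = {[ζ], [η=ι], [θ]}: π^{-1}(V) = {ζ, η, θ, ι} ∈ τ ✓.
  V = {[ε], [ζ], [η=ι], [θ]}: π^{-1}(V) = {ε, ζ, η, θ, ι} ∈ τ ✓.
Open sets in the quotient: τ_Q = {{}, {[ζ], [η=ι]}, {[θ]}, {[ζ], [η=ι], [θ]}, {[ε], [ζ], [η=ι], [θ]}} (5 elements).


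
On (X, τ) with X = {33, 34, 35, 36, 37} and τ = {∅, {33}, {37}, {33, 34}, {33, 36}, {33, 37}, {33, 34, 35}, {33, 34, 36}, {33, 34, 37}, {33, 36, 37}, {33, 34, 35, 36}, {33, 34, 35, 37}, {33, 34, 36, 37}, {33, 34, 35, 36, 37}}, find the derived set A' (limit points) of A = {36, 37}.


A' = ∅

For each x ∈ X, list the open sets U ∈ τ with x ∈ U, then check whether U ∩ (A ∖ {x}) ≠ ∅ for every such U.
  x = 33: open {33} ∋ x has {33} ∩ (A ∖ {33}) = ∅, so x is NOT a limit point.
  x = 34: open {33, 34} ∋ x has {33, 34} ∩ (A ∖ {34}) = ∅, so x is NOT a limit point.
  x = 35: open {33, 34, 35} ∋ x has {33, 34, 35} ∩ (A ∖ {35}) = ∅, so x is NOT a limit point.
  x = 36: open {33, 36} ∋ x has {33, 36} ∩ (A ∖ {36}) = ∅, so x is NOT a limit point.
  x = 37: open {37} ∋ x has {37} ∩ (A ∖ {37}) = ∅, so x is NOT a limit point.
Collecting: A' = ∅.


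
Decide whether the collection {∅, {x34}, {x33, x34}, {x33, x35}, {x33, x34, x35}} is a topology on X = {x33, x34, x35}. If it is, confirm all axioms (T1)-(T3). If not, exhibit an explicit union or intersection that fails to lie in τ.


τ is NOT a topology on X.

Axiom (T1): ∅ ∈ τ? Yes; X ∈ τ? Yes.
Axiom (T2/T3): check pairwise unions and intersections of members of τ.
Counterexample for (T3): {x33, x34} ∩ {x33, x35} = {x33} ∉ τ. Therefore τ is NOT a topology.


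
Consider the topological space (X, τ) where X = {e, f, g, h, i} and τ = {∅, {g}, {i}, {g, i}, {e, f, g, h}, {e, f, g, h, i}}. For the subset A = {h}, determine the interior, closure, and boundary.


int(A) = ∅, cl(A) = {e, f, h}, ∂A = {e, f, h}.

Closed sets in (X, τ) are complements of opens:
  closed(X, τ) = {∅, {i}, {e, f, h}, {e, f, g, h}, {e, f, h, i}, {e, f, g, h, i}}.
int(A) = ⋃ {U ∈ τ : U ⊆ A}. Opens contained in A: ∅.
Taking the union of these: int(A) = ∅.
cl(A) = ⋂ {C closed : A ⊆ C}. Closed sets containing A: {e, f, h}, {e, f, g, h}, {e, f, h, i}, {e, f, g, h, i}.
Intersecting these: cl(A) = {e, f, h}.
∂A = cl(A) ∖ int(A) = {e, f, h} ∖ ∅ = {e, f, h}.


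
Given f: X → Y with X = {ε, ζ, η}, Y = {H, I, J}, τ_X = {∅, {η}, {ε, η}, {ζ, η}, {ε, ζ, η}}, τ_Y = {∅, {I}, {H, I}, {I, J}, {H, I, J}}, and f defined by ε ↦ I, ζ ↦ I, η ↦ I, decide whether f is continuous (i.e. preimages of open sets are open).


f IS continuous.

Compute f^{-1}(U) for each U ∈ τ_Y:
  U = ∅: f^{-1}(U) = ∅ ∈ τ_X ✓.
  U = {I}: f^{-1}(U) = {ε, ζ, η} ∈ τ_X ✓.
  U = {H, I}: f^{-1}(U) = {ε, ζ, η} ∈ τ_X ✓.
  U = {I, J}: f^{-1}(U) = {ε, ζ, η} ∈ τ_X ✓.
  U = {H, I, J}: f^{-1}(U) = {ε, ζ, η} ∈ τ_X ✓.
Every preimage lies in τ_X, so f IS continuous.


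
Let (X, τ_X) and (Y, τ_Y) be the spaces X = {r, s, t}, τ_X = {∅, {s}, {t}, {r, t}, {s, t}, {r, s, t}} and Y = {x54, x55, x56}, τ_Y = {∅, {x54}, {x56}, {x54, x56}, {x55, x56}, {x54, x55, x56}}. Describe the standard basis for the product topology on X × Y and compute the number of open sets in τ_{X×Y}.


Basis B = {∅ × ∅, {s} × {x54}, {s} × {x56}, {t} × {x54}, {t} × {x56}, {r, t} × {x54}, {r, t} × {x56}, {s} × {x54, x56}, {s, t} × {x54}, {s} × {x55, x56}, {s, t} × {x56}, {t} × {x54, x56}, {t} × {x55, x56}, {r, s, t} × {x54}, {r, s, t} × {x56}, {s} × {x54, x55, x56}, {t} × {x54, x55, x56}, {r, t} × {x54, x56}, {r, t} × {x55, x56}, {s, t} × {x54, x56}, {s, t} × {x55, x56}, {r, t} × {x54, x55, x56}, {r, s, t} × {x54, x56}, {r, s, t} × {x55, x56}, {s, t} × {x54, x55, x56}, {r, s, t} × {x54, x55, x56}}; |τ_{X×Y}| = 108.

Enumerate products U × V with U ∈ τ_X, V ∈ τ_Y (deduplicated):
  ∅ × ∅ = {} (∅)
  {s} × {x54} = {(s,x54)}
  {s} × {x56} = {(s,x56)}
  {t} × {x54} = {(t,x54)}
  {t} × {x56} = {(t,x56)}
  {r, t} × {x54} = {(r,x54), (t,x54)}
  {r, t} × {x56} = {(r,x56), (t,x56)}
  {s} × {x54, x56} = {(s,x54), (s,x56)}
  {s, t} × {x54} = {(s,x54), (t,x54)}
  {s} × {x55, x56} = {(s,x55), (s,x56)}
  {s, t} × {x56} = {(s,x56), (t,x56)}
  {t} × {x54, x56} = {(t,x54), (t,x56)}
  {t} × {x55, x56} = {(t,x55), (t,x56)}
  {r, s, t} × {x54} = {(r,x54), (s,x54), (t,x54)}
  {r, s, t} × {x56} = {(r,x56), (s,x56), (t,x56)}
  {s} × {x54, x55, x56} = {(s,x54), (s,x55), (s,x56)}
  {t} × {x54, x55, x56} = {(t,x54), (t,x55), (t,x56)}
  {r, t} × {x54, x56} = {(r,x54), (r,x56), (t,x54), (t,x56)}
  {r, t} × {x55, x56} = {(r,x55), (r,x56), (t,x55), (t,x56)}
  {s, t} × {x54, x56} = {(s,x54), (s,x56), (t,x54), (t,x56)}
  {s, t} × {x55, x56} = {(s,x55), (s,x56), (t,x55), (t,x56)}
  {r, t} × {x54, x55, x56} = {(r,x54), (r,x55), (r,x56), (t,x54), (t,x55), (t,x56)}
  {r, s, t} × {x54, x56} = {(r,x54), (r,x56), (s,x54), (s,x56), (t,x54), (t,x56)}
  {r, s, t} × {x55, x56} = {(r,x55), (r,x56), (s,x55), (s,x56), (t,x55), (t,x56)}
  {s, t} × {x54, x55, x56} = {(s,x54), (s,x55), (s,x56), (t,x54), (t,x55), (t,x56)}
  {r, s, t} × {x54, x55, x56} = {(r,x54), (r,x55), (r,x56), (s,x54), (s,x55), (s,x56), (t,x54), (t,x55), (t,x56)}
These 26 distinct sets form the basis B.
Close under arbitrary unions to get τ_{X×Y}; counting gives |τ_{X×Y}| = 108.


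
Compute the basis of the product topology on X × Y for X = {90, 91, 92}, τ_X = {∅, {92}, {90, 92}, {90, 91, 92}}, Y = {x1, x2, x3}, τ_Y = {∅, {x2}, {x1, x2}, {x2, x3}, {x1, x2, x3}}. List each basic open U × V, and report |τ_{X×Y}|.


Basis B = {∅ × ∅, {92} × {x2}, {90, 92} × {x2}, {92} × {x1, x2}, {92} × {x2, x3}, {90, 91, 92} × {x2}, {92} × {x1, x2, x3}, {90, 92} × {x1, x2}, {90, 92} × {x2, x3}, {90, 92} × {x1, x2, x3}, {90, 91, 92} × {x1, x2}, {90, 91, 92} × {x2, x3}, {90, 91, 92} × {x1, x2, x3}}; |τ_{X×Y}| = 30.

Enumerate products U × V with U ∈ τ_X, V ∈ τ_Y (deduplicated):
  ∅ × ∅ = {} (∅)
  {92} × {x2} = {(92,x2)}
  {90, 92} × {x2} = {(90,x2), (92,x2)}
  {92} × {x1, x2} = {(92,x1), (92,x2)}
  {92} × {x2, x3} = {(92,x2), (92,x3)}
  {90, 91, 92} × {x2} = {(90,x2), (91,x2), (92,x2)}
  {92} × {x1, x2, x3} = {(92,x1), (92,x2), (92,x3)}
  {90, 92} × {x1, x2} = {(90,x1), (90,x2), (92,x1), (92,x2)}
  {90, 92} × {x2, x3} = {(90,x2), (90,x3), (92,x2), (92,x3)}
  {90, 92} × {x1, x2, x3} = {(90,x1), (90,x2), (90,x3), (92,x1), (92,x2), (92,x3)}
  {90, 91, 92} × {x1, x2} = {(90,x1), (90,x2), (91,x1), (91,x2), (92,x1), (92,x2)}
  {90, 91, 92} × {x2, x3} = {(90,x2), (90,x3), (91,x2), (91,x3), (92,x2), (92,x3)}
  {90, 91, 92} × {x1, x2, x3} = {(90,x1), (90,x2), (90,x3), (91,x1), (91,x2), (91,x3), (92,x1), (92,x2), (92,x3)}
These 13 distinct sets form the basis B.
Close under arbitrary unions to get τ_{X×Y}; counting gives |τ_{X×Y}| = 30.


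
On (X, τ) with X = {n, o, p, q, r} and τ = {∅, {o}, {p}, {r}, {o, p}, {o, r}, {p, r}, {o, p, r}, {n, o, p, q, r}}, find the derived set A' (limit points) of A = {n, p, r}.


A' = {n, q}

For each x ∈ X, list the open sets U ∈ τ with x ∈ U, then check whether U ∩ (A ∖ {x}) ≠ ∅ for every such U.
  x = n: opens ∋ x are {n, o, p, q, r}; each meets A ∖ {n}, so x IS a limit point.
  x = o: open {o} ∋ x has {o} ∩ (A ∖ {o}) = ∅, so x is NOT a limit point.
  x = p: open {p} ∋ x has {p} ∩ (A ∖ {p}) = ∅, so x is NOT a limit point.
  x = q: opens ∋ x are {n, o, p, q, r}; each meets A ∖ {q}, so x IS a limit point.
  x = r: open {r} ∋ x has {r} ∩ (A ∖ {r}) = ∅, so x is NOT a limit point.
Collecting: A' = {n, q}.


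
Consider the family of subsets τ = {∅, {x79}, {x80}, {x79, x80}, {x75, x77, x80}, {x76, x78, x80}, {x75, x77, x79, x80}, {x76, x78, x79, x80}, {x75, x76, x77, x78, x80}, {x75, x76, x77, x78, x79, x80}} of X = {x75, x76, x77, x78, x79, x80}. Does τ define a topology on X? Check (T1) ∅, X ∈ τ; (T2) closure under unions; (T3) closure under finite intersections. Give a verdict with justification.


τ IS a topology on X.

Axiom (T1): ∅ ∈ τ? Yes; X ∈ τ? Yes.
Axiom (T2/T3): check pairwise unions and intersections of members of τ.
All pairwise intersections and unions checked — each lies in τ. Therefore τ satisfies (T1), (T2), (T3): it IS a topology on X.


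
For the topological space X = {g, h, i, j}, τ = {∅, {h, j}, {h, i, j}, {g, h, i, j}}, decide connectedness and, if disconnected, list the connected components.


(X, τ) is connected.

Find clopen sets (U ∈ τ with X ∖ U ∈ τ):
  U = ∅, X ∖ U = {g, h, i, j} — both open, so U is clopen.
  U = {g, h, i, j}, X ∖ U = ∅ — both open, so U is clopen.
Only trivial clopens (∅ and X) exist, so (X, τ) is connected.
Compute connected components by grouping points that agree on all clopens:
  component: {g, h, i, j}


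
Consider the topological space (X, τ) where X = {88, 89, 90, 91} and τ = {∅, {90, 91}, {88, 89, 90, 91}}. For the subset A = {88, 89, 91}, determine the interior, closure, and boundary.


int(A) = ∅, cl(A) = {88, 89, 90, 91}, ∂A = {88, 89, 90, 91}.

Closed sets in (X, τ) are complements of opens:
  closed(X, τ) = {∅, {88, 89}, {88, 89, 90, 91}}.
int(A) = ⋃ {U ∈ τ : U ⊆ A}. Opens contained in A: ∅.
Taking the union of these: int(A) = ∅.
cl(A) = ⋂ {C closed : A ⊆ C}. Closed sets containing A: {88, 89, 90, 91}.
Intersecting these: cl(A) = {88, 89, 90, 91}.
∂A = cl(A) ∖ int(A) = {88, 89, 90, 91} ∖ ∅ = {88, 89, 90, 91}.


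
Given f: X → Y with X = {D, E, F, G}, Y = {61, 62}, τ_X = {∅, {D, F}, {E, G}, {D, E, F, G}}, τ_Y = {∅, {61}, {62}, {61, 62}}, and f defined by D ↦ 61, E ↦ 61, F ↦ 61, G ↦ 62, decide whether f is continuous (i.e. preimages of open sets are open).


f is NOT continuous.

Compute f^{-1}(U) for each U ∈ τ_Y:
  U = ∅: f^{-1}(U) = ∅ ∈ τ_X ✓.
  U = {61}: f^{-1}(U) = {D, E, F} ∉ τ_X ✗.
  U = {62}: f^{-1}(U) = {G} ∉ τ_X ✗.
  U = {61, 62}: f^{-1}(U) = {D, E, F, G} ∈ τ_X ✓.
Found U = {61} with f^{-1}(U) = {D, E, F} not in τ_X. Therefore f is NOT continuous.


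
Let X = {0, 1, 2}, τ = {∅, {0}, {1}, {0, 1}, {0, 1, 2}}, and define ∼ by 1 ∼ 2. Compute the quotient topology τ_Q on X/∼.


X/∼ = {[0], [1=2]}; |τ_Q| = 3.

Equivalence classes: [0], [1=2].
Quotient map π: X → X/∼ sends 0 ↦ [0], 1 ↦ [1=2], 2 ↦ [1=2].
For each subset V ⊆ X/∼, compute π^{-1}(V) ⊆ X and check whether π^{-1}(V) ∈ τ. V is open in τ_Q iff π^{-1}(V) ∈ τ.
  V = {}: π^{-1}(V) = ∅ ∈ τ ✓.
  V = {[0]}: π^{-1}(V) = {0} ∈ τ ✓.
  V = {[1=2]}: π^{-1}(V) = {1, 2} ∉ τ ✗.
  V = {[0], [1=2]}: π^{-1}(V) = {0, 1, 2} ∈ τ ✓.
Open sets in the quotient: τ_Q = {{}, {[0]}, {[0], [1=2]}} (3 elements).


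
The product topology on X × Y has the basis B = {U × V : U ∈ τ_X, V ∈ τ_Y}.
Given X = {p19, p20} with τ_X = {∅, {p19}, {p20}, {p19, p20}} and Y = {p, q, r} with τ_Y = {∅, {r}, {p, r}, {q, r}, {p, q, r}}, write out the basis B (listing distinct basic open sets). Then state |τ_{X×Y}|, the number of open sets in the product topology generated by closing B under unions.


Basis B = {∅ × ∅, {p19} × {r}, {p20} × {r}, {p19} × {p, r}, {p19} × {q, r}, {p19, p20} × {r}, {p20} × {p, r}, {p20} × {q, r}, {p19} × {p, q, r}, {p20} × {p, q, r}, {p19, p20} × {p, r}, {p19, p20} × {q, r}, {p19, p20} × {p, q, r}}; |τ_{X×Y}| = 25.

Enumerate products U × V with U ∈ τ_X, V ∈ τ_Y (deduplicated):
  ∅ × ∅ = {} (∅)
  {p19} × {r} = {(p19,r)}
  {p20} × {r} = {(p20,r)}
  {p19} × {p, r} = {(p19,p), (p19,r)}
  {p19} × {q, r} = {(p19,q), (p19,r)}
  {p19, p20} × {r} = {(p19,r), (p20,r)}
  {p20} × {p, r} = {(p20,p), (p20,r)}
  {p20} × {q, r} = {(p20,q), (p20,r)}
  {p19} × {p, q, r} = {(p19,p), (p19,q), (p19,r)}
  {p20} × {p, q, r} = {(p20,p), (p20,q), (p20,r)}
  {p19, p20} × {p, r} = {(p19,p), (p19,r), (p20,p), (p20,r)}
  {p19, p20} × {q, r} = {(p19,q), (p19,r), (p20,q), (p20,r)}
  {p19, p20} × {p, q, r} = {(p19,p), (p19,q), (p19,r), (p20,p), (p20,q), (p20,r)}
These 13 distinct sets form the basis B.
Close under arbitrary unions to get τ_{X×Y}; counting gives |τ_{X×Y}| = 25.


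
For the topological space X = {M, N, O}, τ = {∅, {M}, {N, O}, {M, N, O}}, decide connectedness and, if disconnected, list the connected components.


(X, τ) is disconnected; components = [{M}, {N, O}].

Find clopen sets (U ∈ τ with X ∖ U ∈ τ):
  U = ∅, X ∖ U = {M, N, O} — both open, so U is clopen.
  U = {M}, X ∖ U = {N, O} — both open, so U is clopen.
  U = {N, O}, X ∖ U = {M} — both open, so U is clopen.
  U = {M, N, O}, X ∖ U = ∅ — both open, so U is clopen.
Nontrivial clopen(s) exist: e.g. {N, O}. So (X, τ) is disconnected.
Compute connected components by grouping points that agree on all clopens:
  component: {M}
  component: {N, O}


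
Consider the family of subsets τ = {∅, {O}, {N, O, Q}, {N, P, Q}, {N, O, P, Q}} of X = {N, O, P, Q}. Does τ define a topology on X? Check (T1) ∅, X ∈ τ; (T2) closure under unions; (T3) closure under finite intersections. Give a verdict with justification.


τ is NOT a topology on X.

Axiom (T1): ∅ ∈ τ? Yes; X ∈ τ? Yes.
Axiom (T2/T3): check pairwise unions and intersections of members of τ.
Counterexample for (T3): {N, O, Q} ∩ {N, P, Q} = {N, Q} ∉ τ. Therefore τ is NOT a topology.


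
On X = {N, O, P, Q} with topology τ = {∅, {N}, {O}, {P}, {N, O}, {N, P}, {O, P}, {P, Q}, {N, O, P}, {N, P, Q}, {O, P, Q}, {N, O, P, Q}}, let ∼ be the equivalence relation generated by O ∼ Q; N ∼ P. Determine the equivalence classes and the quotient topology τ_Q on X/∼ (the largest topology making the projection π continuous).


X/∼ = {[N=P], [O=Q]}; |τ_Q| = 3.

Equivalence classes: [N=P], [O=Q].
Quotient map π: X → X/∼ sends N ↦ [N=P], O ↦ [O=Q], P ↦ [N=P], Q ↦ [O=Q].
For each subset V ⊆ X/∼, compute π^{-1}(V) ⊆ X and check whether π^{-1}(V) ∈ τ. V is open in τ_Q iff π^{-1}(V) ∈ τ.
  V = {}: π^{-1}(V) = ∅ ∈ τ ✓.
  V = {[N=P]}: π^{-1}(V) = {N, P} ∈ τ ✓.
  V = {[O=Q]}: π^{-1}(V) = {O, Q} ∉ τ ✗.
  V = {[N=P], [O=Q]}: π^{-1}(V) = {N, O, P, Q} ∈ τ ✓.
Open sets in the quotient: τ_Q = {{}, {[N=P]}, {[N=P], [O=Q]}} (3 elements).


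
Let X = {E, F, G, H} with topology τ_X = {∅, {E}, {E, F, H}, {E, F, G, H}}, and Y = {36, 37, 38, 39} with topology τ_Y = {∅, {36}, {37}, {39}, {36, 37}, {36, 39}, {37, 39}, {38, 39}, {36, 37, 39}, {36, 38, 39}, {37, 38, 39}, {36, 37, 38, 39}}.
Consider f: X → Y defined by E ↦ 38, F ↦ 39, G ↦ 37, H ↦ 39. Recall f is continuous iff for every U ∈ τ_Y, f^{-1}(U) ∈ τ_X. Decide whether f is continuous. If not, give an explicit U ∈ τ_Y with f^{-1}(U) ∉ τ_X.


f is NOT continuous.

Compute f^{-1}(U) for each U ∈ τ_Y:
  U = ∅: f^{-1}(U) = ∅ ∈ τ_X ✓.
  U = {36}: f^{-1}(U) = ∅ ∈ τ_X ✓.
  U = {37}: f^{-1}(U) = {G} ∉ τ_X ✗.
  U = {39}: f^{-1}(U) = {F, H} ∉ τ_X ✗.
  U = {36, 37}: f^{-1}(U) = {G} ∉ τ_X ✗.
  U = {36, 39}: f^{-1}(U) = {F, H} ∉ τ_X ✗.
  U = {37, 39}: f^{-1}(U) = {F, G, H} ∉ τ_X ✗.
  U = {38, 39}: f^{-1}(U) = {E, F, H} ∈ τ_X ✓.
  U = {36, 37, 39}: f^{-1}(U) = {F, G, H} ∉ τ_X ✗.
  U = {36, 38, 39}: f^{-1}(U) = {E, F, H} ∈ τ_X ✓.
  U = {37, 38, 39}: f^{-1}(U) = {E, F, G, H} ∈ τ_X ✓.
  U = {36, 37, 38, 39}: f^{-1}(U) = {E, F, G, H} ∈ τ_X ✓.
Found U = {37} with f^{-1}(U) = {G} not in τ_X. Therefore f is NOT continuous.


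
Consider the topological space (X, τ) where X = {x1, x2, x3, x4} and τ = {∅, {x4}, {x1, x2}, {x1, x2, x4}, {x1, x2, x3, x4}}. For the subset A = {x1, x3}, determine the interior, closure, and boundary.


int(A) = ∅, cl(A) = {x1, x2, x3}, ∂A = {x1, x2, x3}.

Closed sets in (X, τ) are complements of opens:
  closed(X, τ) = {∅, {x3}, {x3, x4}, {x1, x2, x3}, {x1, x2, x3, x4}}.
int(A) = ⋃ {U ∈ τ : U ⊆ A}. Opens contained in A: ∅.
Taking the union of these: int(A) = ∅.
cl(A) = ⋂ {C closed : A ⊆ C}. Closed sets containing A: {x1, x2, x3}, {x1, x2, x3, x4}.
Intersecting these: cl(A) = {x1, x2, x3}.
∂A = cl(A) ∖ int(A) = {x1, x2, x3} ∖ ∅ = {x1, x2, x3}.
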